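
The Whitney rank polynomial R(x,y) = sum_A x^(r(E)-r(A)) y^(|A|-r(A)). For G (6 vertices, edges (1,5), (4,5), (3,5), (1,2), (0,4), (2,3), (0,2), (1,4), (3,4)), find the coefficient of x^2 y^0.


R(x,y) = sum over A in 2^E of x^(r(E)-r(A)) * y^(|A|-r(A)).
G has 6 vertices, 9 edges. r(E) = 5.
Enumerate all 2^9 = 512 subsets.
Count subsets with r(E)-r(A)=2 and |A|-r(A)=0: 82.

82


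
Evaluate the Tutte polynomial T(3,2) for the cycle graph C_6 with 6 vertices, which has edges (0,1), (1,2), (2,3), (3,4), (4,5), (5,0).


T(C_6; x,y) = x + x^2 + ... + x^(5) + y.
T(3,2) = 3^1 + 3^2 + 3^3 + 3^4 + 3^5 + 2
= 3 + 9 + 27 + 81 + 243 + 2
= 365.

365


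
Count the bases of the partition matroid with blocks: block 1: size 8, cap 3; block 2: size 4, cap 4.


A basis picks exactly ci elements from block i.
Number of bases = product of C(|Si|, ci).
= C(8,3) * C(4,4)
= 56 * 1
= 56.

56


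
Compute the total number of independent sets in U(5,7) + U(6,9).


For a direct sum, |I(M1+M2)| = |I(M1)| * |I(M2)|.
|I(U(5,7))| = sum C(7,k) for k=0..5 = 120.
|I(U(6,9))| = sum C(9,k) for k=0..6 = 466.
Total = 120 * 466 = 55920.

55920


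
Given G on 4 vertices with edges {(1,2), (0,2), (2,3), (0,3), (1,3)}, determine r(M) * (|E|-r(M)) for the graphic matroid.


r(M) = |V| - c = 4 - 1 = 3.
nullity = |E| - r(M) = 5 - 3 = 2.
Product = 3 * 2 = 6.

6


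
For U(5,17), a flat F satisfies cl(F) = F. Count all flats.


Flats of U(5,17): every subset of size < 5 is a flat, plus E itself.
Count = C(17,0) + C(17,1) + C(17,2) + C(17,3) + C(17,4) + 1
     = 1 + 17 + 136 + 680 + 2380 + 1
     = 3215.

3215


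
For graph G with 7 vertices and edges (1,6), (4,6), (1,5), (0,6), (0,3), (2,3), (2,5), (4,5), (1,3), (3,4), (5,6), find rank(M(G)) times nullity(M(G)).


r(M) = |V| - c = 7 - 1 = 6.
nullity = |E| - r(M) = 11 - 6 = 5.
Product = 6 * 5 = 30.

30


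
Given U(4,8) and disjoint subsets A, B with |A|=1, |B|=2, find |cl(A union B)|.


|A union B| = 1 + 2 = 3 (disjoint).
In U(4,8), cl(S) = S if |S| < 4, else cl(S) = E.
Since 3 < 4, cl(A union B) = A union B.
|cl(A union B)| = 3.

3


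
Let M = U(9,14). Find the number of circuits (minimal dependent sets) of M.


In U(9,14), circuits are the (10)-element subsets.
Any set of 10 elements is dependent, and removing any one element gives
an independent set of size 9, so it is a minimal dependent set.
Number of circuits = C(14,10) = 1001.

1001


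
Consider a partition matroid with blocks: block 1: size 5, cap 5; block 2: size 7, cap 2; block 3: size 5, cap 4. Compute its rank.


Rank of a partition matroid = sum of min(|Si|, ci) for each block.
= min(5,5) + min(7,2) + min(5,4)
= 5 + 2 + 4
= 11.

11


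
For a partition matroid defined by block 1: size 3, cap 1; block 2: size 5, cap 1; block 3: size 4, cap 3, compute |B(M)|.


A basis picks exactly ci elements from block i.
Number of bases = product of C(|Si|, ci).
= C(3,1) * C(5,1) * C(4,3)
= 3 * 5 * 4
= 60.

60


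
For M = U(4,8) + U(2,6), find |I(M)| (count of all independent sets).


For a direct sum, |I(M1+M2)| = |I(M1)| * |I(M2)|.
|I(U(4,8))| = sum C(8,k) for k=0..4 = 163.
|I(U(2,6))| = sum C(6,k) for k=0..2 = 22.
Total = 163 * 22 = 3586.

3586


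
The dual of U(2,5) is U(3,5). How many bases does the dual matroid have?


The dual of U(r,n) is U(n-r, n) = U(3,5).
Bases of U(3,5) are all (3)-element subsets.
|B(M*)| = C(5,3) = 5! / (3! * 2!) = 10.

10


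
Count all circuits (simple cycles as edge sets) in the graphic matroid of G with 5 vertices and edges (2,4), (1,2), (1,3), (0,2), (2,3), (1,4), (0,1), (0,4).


A circuit in a graphic matroid = edge set of a simple cycle.
G has 5 vertices and 8 edges.
Enumerating all minimal edge subsets forming cycles...
Total circuits found: 12.

12


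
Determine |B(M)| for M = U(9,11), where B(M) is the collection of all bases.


Bases of U(9,11) are all 9-element subsets of the 11-element ground set.
Number of bases = C(11,9).
C(11,9) = 55.

55


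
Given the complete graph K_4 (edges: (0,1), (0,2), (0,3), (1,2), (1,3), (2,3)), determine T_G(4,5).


T(K_4; x,y) = x^3 + 3x^2 + 4xy + 2x + y^3 + 3y^2 + 2y.
Substituting x=4, y=5:
= 64 + 48 + 80 + 8 + 125 + 75 + 10
= 410.

410


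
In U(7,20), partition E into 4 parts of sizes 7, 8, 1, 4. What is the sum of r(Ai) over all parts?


r(Ai) = min(|Ai|, 7) for each part.
Sum = min(7,7) + min(8,7) + min(1,7) + min(4,7)
    = 7 + 7 + 1 + 4
    = 19.

19


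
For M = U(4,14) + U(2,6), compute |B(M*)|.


(M1+M2)* = M1* + M2*.
M1* = U(10,14), bases: C(14,10) = 1001.
M2* = U(4,6), bases: C(6,4) = 15.
|B(M*)| = 1001 * 15 = 15015.

15015


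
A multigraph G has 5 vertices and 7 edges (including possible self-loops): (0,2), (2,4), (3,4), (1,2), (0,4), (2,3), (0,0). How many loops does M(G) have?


In a graphic matroid, a loop is a self-loop edge (u,u) with rank 0.
Examining all 7 edges for self-loops...
Self-loops found: (0,0)
Number of loops = 1.

1


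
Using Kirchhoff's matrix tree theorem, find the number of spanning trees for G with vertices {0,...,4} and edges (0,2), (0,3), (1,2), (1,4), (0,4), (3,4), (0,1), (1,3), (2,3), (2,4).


By Kirchhoff's matrix tree theorem, the number of spanning trees equals
the determinant of any cofactor of the Laplacian matrix L.
G has 5 vertices and 10 edges.
Computing the (4 x 4) cofactor determinant gives 125.

125


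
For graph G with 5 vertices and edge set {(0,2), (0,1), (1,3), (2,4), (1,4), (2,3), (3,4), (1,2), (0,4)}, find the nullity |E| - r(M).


Cycle rank (nullity) = |E| - r(M) = |E| - (|V| - c).
|E| = 9, |V| = 5, c = 1.
Nullity = 9 - (5 - 1) = 9 - 4 = 5.

5


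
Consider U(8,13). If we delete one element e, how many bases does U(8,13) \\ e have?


Deleting e from U(8,13) gives U(8,12) since n > r.
Bases of U(8,12) = (12 choose 8) = 495.

495


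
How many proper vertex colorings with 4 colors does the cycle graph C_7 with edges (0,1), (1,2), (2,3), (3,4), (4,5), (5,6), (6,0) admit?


P(C_7, k) = (k-1)^7 + (-1)^7*(k-1).
P(4) = (3)^7 - 3
= 2187 - 3 = 2184.

2184


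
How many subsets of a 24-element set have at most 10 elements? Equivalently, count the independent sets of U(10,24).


Independent sets of U(10,24) are all subsets of size <= 10.
Count = C(24,0) + C(24,1) + C(24,2) + C(24,3) + C(24,4) + C(24,5) + C(24,6) + C(24,7) + C(24,8) + C(24,9) + C(24,10)
     = 1 + 24 + 276 + 2024 + 10626 + 42504 + 134596 + 346104 + 735471 + 1307504 + 1961256
     = 4540386.

4540386


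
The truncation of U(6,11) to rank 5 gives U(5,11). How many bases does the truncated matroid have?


Truncating U(6,11) to rank 5 gives U(5,11).
Bases of U(5,11) are all 5-element subsets of 11 elements.
Number of bases = C(11,5) = 462.

462


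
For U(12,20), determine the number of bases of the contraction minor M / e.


Contracting e from U(12,20) gives U(11,19).
Bases of U(11,19) = C(19,11) = 19! / (11! * 8!) = 75582.

75582


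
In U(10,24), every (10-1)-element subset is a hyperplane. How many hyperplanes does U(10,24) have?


Hyperplanes of U(10,24) are flats of rank 9.
In a uniform matroid, these are exactly the (9)-element subsets.
Count = C(24,9) = 24! / (9! * 15!) = 1307504.

1307504


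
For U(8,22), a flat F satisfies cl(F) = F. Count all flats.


Flats of U(8,22): every subset of size < 8 is a flat, plus E itself.
Count = (22 choose 0) + (22 choose 1) + (22 choose 2) + (22 choose 3) + (22 choose 4) + (22 choose 5) + (22 choose 6) + (22 choose 7) + 1
     = 1 + 22 + 231 + 1540 + 7315 + 26334 + 74613 + 170544 + 1
     = 280601.

280601


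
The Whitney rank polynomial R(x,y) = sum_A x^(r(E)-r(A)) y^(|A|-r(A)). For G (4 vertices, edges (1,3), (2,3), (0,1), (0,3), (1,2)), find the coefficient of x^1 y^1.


R(x,y) = sum over A in 2^E of x^(r(E)-r(A)) * y^(|A|-r(A)).
G has 4 vertices, 5 edges. r(E) = 3.
Enumerate all 2^5 = 32 subsets.
Count subsets with r(E)-r(A)=1 and |A|-r(A)=1: 2.

2


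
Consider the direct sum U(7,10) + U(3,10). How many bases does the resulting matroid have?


Bases of a direct sum M1 + M2: |B| = |B(M1)| * |B(M2)|.
|B(U(7,10))| = C(10,7) = 120.
|B(U(3,10))| = C(10,3) = 120.
Total bases = 120 * 120 = 14400.

14400


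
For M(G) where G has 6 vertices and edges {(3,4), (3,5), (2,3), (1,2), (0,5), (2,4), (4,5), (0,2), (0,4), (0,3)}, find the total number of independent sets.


An independent set in a graphic matroid is an acyclic edge subset.
G has 6 vertices and 10 edges.
Enumerate all 2^10 = 1024 subsets, checking for acyclicity.
Total independent sets = 396.

396


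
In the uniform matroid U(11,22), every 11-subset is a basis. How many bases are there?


Bases of U(11,22) are all 11-element subsets of the 22-element ground set.
Number of bases = C(22,11).
C(22,11) = 705432.

705432


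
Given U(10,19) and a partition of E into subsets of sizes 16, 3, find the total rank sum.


r(Ai) = min(|Ai|, 10) for each part.
Sum = min(16,10) + min(3,10)
    = 10 + 3
    = 13.

13


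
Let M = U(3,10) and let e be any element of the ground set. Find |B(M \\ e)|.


Deleting e from U(3,10) gives U(3,9) since n > r.
Bases of U(3,9) = C(9,3) = (9 * 8 * 7) / (1 * 2 * 3) = 84.

84


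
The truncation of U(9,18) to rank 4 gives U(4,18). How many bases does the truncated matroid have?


Truncating U(9,18) to rank 4 gives U(4,18).
Bases of U(4,18) are all 4-element subsets of 18 elements.
Number of bases = C(18,4) = 18! / (4! * 14!) = 3060.

3060


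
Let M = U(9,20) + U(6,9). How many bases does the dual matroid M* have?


(M1+M2)* = M1* + M2*.
M1* = U(11,20), bases: C(20,11) = 167960.
M2* = U(3,9), bases: C(9,3) = 84.
|B(M*)| = 167960 * 84 = 14108640.

14108640


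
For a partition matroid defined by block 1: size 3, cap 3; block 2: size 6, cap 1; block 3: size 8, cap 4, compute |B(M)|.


A basis picks exactly ci elements from block i.
Number of bases = product of C(|Si|, ci).
= C(3,3) * C(6,1) * C(8,4)
= 1 * 6 * 70
= 420.

420


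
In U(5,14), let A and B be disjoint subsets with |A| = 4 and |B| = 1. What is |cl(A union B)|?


|A union B| = 4 + 1 = 5 (disjoint).
In U(5,14), cl(S) = S if |S| < 5, else cl(S) = E.
Since 5 >= 5, cl(A union B) = E.
|cl(A union B)| = 14.

14


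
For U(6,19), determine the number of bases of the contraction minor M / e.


Contracting e from U(6,19) gives U(5,18).
Bases of U(5,18) = C(18,5) = 18! / (5! * 13!) = 8568.

8568


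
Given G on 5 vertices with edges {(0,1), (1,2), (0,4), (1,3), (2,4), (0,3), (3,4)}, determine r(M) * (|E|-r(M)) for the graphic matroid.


r(M) = |V| - c = 5 - 1 = 4.
nullity = |E| - r(M) = 7 - 4 = 3.
Product = 4 * 3 = 12.

12


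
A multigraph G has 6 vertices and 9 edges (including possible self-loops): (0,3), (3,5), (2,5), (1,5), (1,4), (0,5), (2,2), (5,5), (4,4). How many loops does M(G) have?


In a graphic matroid, a loop is a self-loop edge (u,u) with rank 0.
Examining all 9 edges for self-loops...
Self-loops found: (2,2), (5,5), (4,4)
Number of loops = 3.

3


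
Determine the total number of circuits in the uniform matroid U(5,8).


In U(5,8), circuits are the (6)-element subsets.
Any set of 6 elements is dependent, and removing any one element gives
an independent set of size 5, so it is a minimal dependent set.
Number of circuits = C(8,6) = 28.

28


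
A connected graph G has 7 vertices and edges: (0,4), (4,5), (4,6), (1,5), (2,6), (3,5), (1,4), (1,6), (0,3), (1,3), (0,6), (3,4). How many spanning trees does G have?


By Kirchhoff's matrix tree theorem, the number of spanning trees equals
the determinant of any cofactor of the Laplacian matrix L.
G has 7 vertices and 12 edges.
Computing the (6 x 6) cofactor determinant gives 209.

209


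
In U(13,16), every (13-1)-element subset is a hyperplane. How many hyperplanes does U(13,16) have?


Hyperplanes of U(13,16) are flats of rank 12.
In a uniform matroid, these are exactly the (12)-element subsets.
Count = C(16,12) = 16! / (12! * 4!) = 1820.

1820


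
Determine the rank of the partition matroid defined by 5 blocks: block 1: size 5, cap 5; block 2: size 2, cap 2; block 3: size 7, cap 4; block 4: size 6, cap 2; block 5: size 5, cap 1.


Rank of a partition matroid = sum of min(|Si|, ci) for each block.
= min(5,5) + min(2,2) + min(7,4) + min(6,2) + min(5,1)
= 5 + 2 + 4 + 2 + 1
= 14.

14


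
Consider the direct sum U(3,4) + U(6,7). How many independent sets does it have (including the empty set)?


For a direct sum, |I(M1+M2)| = |I(M1)| * |I(M2)|.
|I(U(3,4))| = sum C(4,k) for k=0..3 = 15.
|I(U(6,7))| = sum C(7,k) for k=0..6 = 127.
Total = 15 * 127 = 1905.

1905


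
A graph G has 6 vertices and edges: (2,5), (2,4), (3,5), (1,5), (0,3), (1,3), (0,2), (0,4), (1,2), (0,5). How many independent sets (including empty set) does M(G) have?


An independent set in a graphic matroid is an acyclic edge subset.
G has 6 vertices and 10 edges.
Enumerate all 2^10 = 1024 subsets, checking for acyclicity.
Total independent sets = 454.

454


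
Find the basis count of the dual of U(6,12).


The dual of U(r,n) is U(n-r, n) = U(6,12).
Bases of U(6,12) are all (6)-element subsets.
|B(M*)| = (12 choose 6) = 924.

924


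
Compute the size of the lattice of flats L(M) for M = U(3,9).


Flats of U(3,9): every subset of size < 3 is a flat, plus E itself.
Count = C(9,0) + C(9,1) + C(9,2) + 1
     = 1 + 9 + 36 + 1
     = 47.

47


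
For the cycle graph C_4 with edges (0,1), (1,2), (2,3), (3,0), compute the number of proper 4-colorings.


P(C_4, k) = (k-1)^4 + (-1)^4*(k-1).
P(4) = (3)^4 + 3
= 81 + 3 = 84.

84


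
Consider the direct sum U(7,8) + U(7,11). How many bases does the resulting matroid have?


Bases of a direct sum M1 + M2: |B| = |B(M1)| * |B(M2)|.
|B(U(7,8))| = C(8,7) = 8.
|B(U(7,11))| = C(11,7) = 330.
Total bases = 8 * 330 = 2640.

2640


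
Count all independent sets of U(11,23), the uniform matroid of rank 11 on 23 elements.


Independent sets of U(11,23) are all subsets of size <= 11.
Count = (23 choose 0) + (23 choose 1) + (23 choose 2) + (23 choose 3) + (23 choose 4) + (23 choose 5) + (23 choose 6) + (23 choose 7) + (23 choose 8) + (23 choose 9) + (23 choose 10) + (23 choose 11)
     = 1 + 23 + 253 + 1771 + 8855 + 33649 + 100947 + 245157 + 490314 + 817190 + 1144066 + 1352078
     = 4194304.

4194304


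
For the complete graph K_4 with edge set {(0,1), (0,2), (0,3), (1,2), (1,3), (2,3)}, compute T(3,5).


T(K_4; x,y) = x^3 + 3x^2 + 4xy + 2x + y^3 + 3y^2 + 2y.
Substituting x=3, y=5:
= 27 + 27 + 60 + 6 + 125 + 75 + 10
= 330.

330


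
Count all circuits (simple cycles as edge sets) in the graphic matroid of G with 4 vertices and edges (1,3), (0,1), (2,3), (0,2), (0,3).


A circuit in a graphic matroid = edge set of a simple cycle.
G has 4 vertices and 5 edges.
Enumerating all minimal edge subsets forming cycles...
Total circuits found: 3.

3


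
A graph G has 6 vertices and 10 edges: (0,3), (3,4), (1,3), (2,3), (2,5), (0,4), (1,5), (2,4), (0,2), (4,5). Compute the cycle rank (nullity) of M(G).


Cycle rank (nullity) = |E| - r(M) = |E| - (|V| - c).
|E| = 10, |V| = 6, c = 1.
Nullity = 10 - (6 - 1) = 10 - 5 = 5.

5


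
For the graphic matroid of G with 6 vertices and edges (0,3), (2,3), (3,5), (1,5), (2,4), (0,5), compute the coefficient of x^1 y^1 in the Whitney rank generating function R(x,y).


R(x,y) = sum over A in 2^E of x^(r(E)-r(A)) * y^(|A|-r(A)).
G has 6 vertices, 6 edges. r(E) = 5.
Enumerate all 2^6 = 64 subsets.
Count subsets with r(E)-r(A)=1 and |A|-r(A)=1: 3.

3


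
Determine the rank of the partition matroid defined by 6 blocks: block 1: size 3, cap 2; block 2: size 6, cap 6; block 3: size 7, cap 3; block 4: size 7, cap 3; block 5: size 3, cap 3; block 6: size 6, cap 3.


Rank of a partition matroid = sum of min(|Si|, ci) for each block.
= min(3,2) + min(6,6) + min(7,3) + min(7,3) + min(3,3) + min(6,3)
= 2 + 6 + 3 + 3 + 3 + 3
= 20.

20


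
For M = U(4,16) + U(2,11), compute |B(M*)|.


(M1+M2)* = M1* + M2*.
M1* = U(12,16), bases: C(16,12) = 1820.
M2* = U(9,11), bases: C(11,9) = 55.
|B(M*)| = 1820 * 55 = 100100.

100100


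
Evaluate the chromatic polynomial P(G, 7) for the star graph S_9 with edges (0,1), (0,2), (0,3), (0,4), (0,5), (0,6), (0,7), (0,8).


P(tree, k) = k * (k-1)^(8) for any tree on 9 vertices.
P(7) = 7 * 6^8 = 7 * 1679616 = 11757312.

11757312


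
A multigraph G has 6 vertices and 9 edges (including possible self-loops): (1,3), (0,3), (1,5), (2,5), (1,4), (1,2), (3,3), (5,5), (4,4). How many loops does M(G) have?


In a graphic matroid, a loop is a self-loop edge (u,u) with rank 0.
Examining all 9 edges for self-loops...
Self-loops found: (3,3), (5,5), (4,4)
Number of loops = 3.

3


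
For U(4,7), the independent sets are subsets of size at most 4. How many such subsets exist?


Independent sets of U(4,7) are all subsets of size <= 4.
Count = C(7,0) + C(7,1) + C(7,2) + C(7,3) + C(7,4)
     = 1 + 7 + 21 + 35 + 35
     = 99.

99


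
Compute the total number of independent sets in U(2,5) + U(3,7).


For a direct sum, |I(M1+M2)| = |I(M1)| * |I(M2)|.
|I(U(2,5))| = sum C(5,k) for k=0..2 = 16.
|I(U(3,7))| = sum C(7,k) for k=0..3 = 64.
Total = 16 * 64 = 1024.

1024


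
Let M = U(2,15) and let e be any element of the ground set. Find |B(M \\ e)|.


Deleting e from U(2,15) gives U(2,14) since n > r.
Bases of U(2,14) = C(14,2) = 14! / (2! * 12!) = 91.

91


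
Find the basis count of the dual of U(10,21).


The dual of U(r,n) is U(n-r, n) = U(11,21).
Bases of U(11,21) are all (11)-element subsets.
|B(M*)| = C(21,11) = 21! / (11! * 10!) = 352716.

352716


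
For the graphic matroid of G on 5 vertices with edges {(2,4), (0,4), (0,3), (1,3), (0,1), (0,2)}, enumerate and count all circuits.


A circuit in a graphic matroid = edge set of a simple cycle.
G has 5 vertices and 6 edges.
Enumerating all minimal edge subsets forming cycles...
Total circuits found: 2.

2


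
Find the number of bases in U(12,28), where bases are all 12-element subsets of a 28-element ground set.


Bases of U(12,28) are all 12-element subsets of the 28-element ground set.
Number of bases = C(28,12).
C(28,12) = 28! / (12! * 16!) = 30421755.

30421755


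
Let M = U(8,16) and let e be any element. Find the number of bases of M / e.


Contracting e from U(8,16) gives U(7,15).
Bases of U(7,15) = (15 choose 7) = 6435.

6435


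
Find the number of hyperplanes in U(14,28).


Hyperplanes of U(14,28) are flats of rank 13.
In a uniform matroid, these are exactly the (13)-element subsets.
Count = (28 choose 13) = 37442160.

37442160


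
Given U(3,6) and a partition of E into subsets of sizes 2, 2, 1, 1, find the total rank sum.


r(Ai) = min(|Ai|, 3) for each part.
Sum = min(2,3) + min(2,3) + min(1,3) + min(1,3)
    = 2 + 2 + 1 + 1
    = 6.

6


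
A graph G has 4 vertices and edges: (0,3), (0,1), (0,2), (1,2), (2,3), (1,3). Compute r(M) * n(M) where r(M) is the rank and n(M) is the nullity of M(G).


r(M) = |V| - c = 4 - 1 = 3.
nullity = |E| - r(M) = 6 - 3 = 3.
Product = 3 * 3 = 9.

9


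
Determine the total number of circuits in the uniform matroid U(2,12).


In U(2,12), circuits are the (3)-element subsets.
Any set of 3 elements is dependent, and removing any one element gives
an independent set of size 2, so it is a minimal dependent set.
Number of circuits = (12 choose 3) = 220.

220


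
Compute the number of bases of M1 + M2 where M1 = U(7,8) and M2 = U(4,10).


Bases of a direct sum M1 + M2: |B| = |B(M1)| * |B(M2)|.
|B(U(7,8))| = C(8,7) = 8.
|B(U(4,10))| = C(10,4) = 210.
Total bases = 8 * 210 = 1680.

1680


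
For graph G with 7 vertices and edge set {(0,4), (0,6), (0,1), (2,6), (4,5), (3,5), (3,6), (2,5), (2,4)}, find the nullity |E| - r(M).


Cycle rank (nullity) = |E| - r(M) = |E| - (|V| - c).
|E| = 9, |V| = 7, c = 1.
Nullity = 9 - (7 - 1) = 9 - 6 = 3.

3


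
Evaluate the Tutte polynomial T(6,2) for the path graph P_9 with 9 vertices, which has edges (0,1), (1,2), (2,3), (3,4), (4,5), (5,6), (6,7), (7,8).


A path on 9 vertices is a tree with 8 edges.
T(x,y) = x^(8) for any tree.
T(6,2) = 6^8 = 1679616.

1679616


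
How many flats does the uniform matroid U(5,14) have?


Flats of U(5,14): every subset of size < 5 is a flat, plus E itself.
Count = (14 choose 0) + (14 choose 1) + (14 choose 2) + (14 choose 3) + (14 choose 4) + 1
     = 1 + 14 + 91 + 364 + 1001 + 1
     = 1472.

1472


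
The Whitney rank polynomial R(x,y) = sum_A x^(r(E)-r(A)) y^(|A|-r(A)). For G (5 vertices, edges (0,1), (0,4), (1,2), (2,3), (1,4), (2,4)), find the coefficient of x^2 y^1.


R(x,y) = sum over A in 2^E of x^(r(E)-r(A)) * y^(|A|-r(A)).
G has 5 vertices, 6 edges. r(E) = 4.
Enumerate all 2^6 = 64 subsets.
Count subsets with r(E)-r(A)=2 and |A|-r(A)=1: 2.

2


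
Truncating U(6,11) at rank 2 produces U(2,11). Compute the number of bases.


Truncating U(6,11) to rank 2 gives U(2,11).
Bases of U(2,11) are all 2-element subsets of 11 elements.
Number of bases = C(11,2) = 11! / (2! * 9!) = 55.

55


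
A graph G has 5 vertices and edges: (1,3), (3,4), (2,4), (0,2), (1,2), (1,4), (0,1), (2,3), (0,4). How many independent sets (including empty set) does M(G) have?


An independent set in a graphic matroid is an acyclic edge subset.
G has 5 vertices and 9 edges.
Enumerate all 2^9 = 512 subsets, checking for acyclicity.
Total independent sets = 198.

198


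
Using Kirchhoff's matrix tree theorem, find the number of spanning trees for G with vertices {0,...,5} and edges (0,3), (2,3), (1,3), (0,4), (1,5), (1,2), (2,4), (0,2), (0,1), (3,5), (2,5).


By Kirchhoff's matrix tree theorem, the number of spanning trees equals
the determinant of any cofactor of the Laplacian matrix L.
G has 6 vertices and 11 edges.
Computing the (5 x 5) cofactor determinant gives 185.

185


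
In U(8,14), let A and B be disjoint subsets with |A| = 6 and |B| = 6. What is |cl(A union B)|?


|A union B| = 6 + 6 = 12 (disjoint).
In U(8,14), cl(S) = S if |S| < 8, else cl(S) = E.
Since 12 >= 8, cl(A union B) = E.
|cl(A union B)| = 14.

14


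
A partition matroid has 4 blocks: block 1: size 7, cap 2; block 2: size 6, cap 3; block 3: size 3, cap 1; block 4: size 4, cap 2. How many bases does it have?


A basis picks exactly ci elements from block i.
Number of bases = product of C(|Si|, ci).
= C(7,2) * C(6,3) * C(3,1) * C(4,2)
= 21 * 20 * 3 * 6
= 7560.

7560


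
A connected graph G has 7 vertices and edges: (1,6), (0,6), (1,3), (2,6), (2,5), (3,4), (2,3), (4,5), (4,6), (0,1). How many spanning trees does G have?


By Kirchhoff's matrix tree theorem, the number of spanning trees equals
the determinant of any cofactor of the Laplacian matrix L.
G has 7 vertices and 10 edges.
Computing the (6 x 6) cofactor determinant gives 96.

96


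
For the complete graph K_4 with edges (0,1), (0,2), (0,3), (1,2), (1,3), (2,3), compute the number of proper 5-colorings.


P(K_4, k) = k(k-1)(k-2)...(k-3).
P(5) = (5) * (4) * (3) * (2) = 120.

120


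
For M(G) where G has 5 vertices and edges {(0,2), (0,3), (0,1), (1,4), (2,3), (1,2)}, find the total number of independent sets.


An independent set in a graphic matroid is an acyclic edge subset.
G has 5 vertices and 6 edges.
Enumerate all 2^6 = 64 subsets, checking for acyclicity.
Total independent sets = 48.

48


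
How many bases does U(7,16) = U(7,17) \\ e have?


Deleting e from U(7,17) gives U(7,16) since n > r.
Bases of U(7,16) = C(16,7) = 16! / (7! * 9!) = 11440.

11440


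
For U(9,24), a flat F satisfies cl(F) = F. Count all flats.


Flats of U(9,24): every subset of size < 9 is a flat, plus E itself.
Count = C(24,0) + C(24,1) + C(24,2) + C(24,3) + C(24,4) + C(24,5) + C(24,6) + C(24,7) + C(24,8) + 1
     = 1 + 24 + 276 + 2024 + 10626 + 42504 + 134596 + 346104 + 735471 + 1
     = 1271627.

1271627


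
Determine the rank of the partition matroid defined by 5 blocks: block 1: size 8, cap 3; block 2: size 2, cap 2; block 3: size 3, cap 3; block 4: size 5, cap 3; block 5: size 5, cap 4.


Rank of a partition matroid = sum of min(|Si|, ci) for each block.
= min(8,3) + min(2,2) + min(3,3) + min(5,3) + min(5,4)
= 3 + 2 + 3 + 3 + 4
= 15.

15


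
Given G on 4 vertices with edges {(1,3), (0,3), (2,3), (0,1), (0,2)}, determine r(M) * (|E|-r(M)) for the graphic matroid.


r(M) = |V| - c = 4 - 1 = 3.
nullity = |E| - r(M) = 5 - 3 = 2.
Product = 3 * 2 = 6.

6


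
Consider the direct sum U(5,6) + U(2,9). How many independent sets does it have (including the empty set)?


For a direct sum, |I(M1+M2)| = |I(M1)| * |I(M2)|.
|I(U(5,6))| = sum C(6,k) for k=0..5 = 63.
|I(U(2,9))| = sum C(9,k) for k=0..2 = 46.
Total = 63 * 46 = 2898.

2898


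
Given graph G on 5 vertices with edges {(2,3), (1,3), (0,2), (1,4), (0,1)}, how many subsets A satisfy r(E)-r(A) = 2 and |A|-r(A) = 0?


R(x,y) = sum over A in 2^E of x^(r(E)-r(A)) * y^(|A|-r(A)).
G has 5 vertices, 5 edges. r(E) = 4.
Enumerate all 2^5 = 32 subsets.
Count subsets with r(E)-r(A)=2 and |A|-r(A)=0: 10.

10


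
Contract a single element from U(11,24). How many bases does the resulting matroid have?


Contracting e from U(11,24) gives U(10,23).
Bases of U(10,23) = (23 choose 10) = 1144066.

1144066


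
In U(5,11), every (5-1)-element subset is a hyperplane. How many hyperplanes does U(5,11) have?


Hyperplanes of U(5,11) are flats of rank 4.
In a uniform matroid, these are exactly the (4)-element subsets.
Count = (11 choose 4) = 330.

330


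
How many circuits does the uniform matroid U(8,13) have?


In U(8,13), circuits are the (9)-element subsets.
Any set of 9 elements is dependent, and removing any one element gives
an independent set of size 8, so it is a minimal dependent set.
Number of circuits = C(13,9) = 13! / (9! * 4!) = 715.

715


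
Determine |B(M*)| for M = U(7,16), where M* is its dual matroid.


The dual of U(r,n) is U(n-r, n) = U(9,16).
Bases of U(9,16) are all (9)-element subsets.
|B(M*)| = (16 choose 9) = 11440.

11440


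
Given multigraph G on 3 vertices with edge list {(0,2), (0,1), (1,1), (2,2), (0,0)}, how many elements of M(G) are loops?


In a graphic matroid, a loop is a self-loop edge (u,u) with rank 0.
Examining all 5 edges for self-loops...
Self-loops found: (1,1), (2,2), (0,0)
Number of loops = 3.

3


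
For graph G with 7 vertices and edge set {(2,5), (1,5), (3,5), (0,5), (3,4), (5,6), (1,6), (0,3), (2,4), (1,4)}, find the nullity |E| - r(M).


Cycle rank (nullity) = |E| - r(M) = |E| - (|V| - c).
|E| = 10, |V| = 7, c = 1.
Nullity = 10 - (7 - 1) = 10 - 6 = 4.

4


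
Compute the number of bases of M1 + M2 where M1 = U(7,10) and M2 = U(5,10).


Bases of a direct sum M1 + M2: |B| = |B(M1)| * |B(M2)|.
|B(U(7,10))| = C(10,7) = 120.
|B(U(5,10))| = C(10,5) = 252.
Total bases = 120 * 252 = 30240.

30240


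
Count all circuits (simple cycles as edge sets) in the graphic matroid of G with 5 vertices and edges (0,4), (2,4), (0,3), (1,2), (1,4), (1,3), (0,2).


A circuit in a graphic matroid = edge set of a simple cycle.
G has 5 vertices and 7 edges.
Enumerating all minimal edge subsets forming cycles...
Total circuits found: 7.

7


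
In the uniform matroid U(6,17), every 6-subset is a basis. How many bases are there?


Bases of U(6,17) are all 6-element subsets of the 17-element ground set.
Number of bases = C(17,6).
(17 choose 6) = 12376.

12376


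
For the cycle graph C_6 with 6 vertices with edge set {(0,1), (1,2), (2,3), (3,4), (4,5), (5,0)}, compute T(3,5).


T(C_6; x,y) = x + x^2 + ... + x^(5) + y.
T(3,5) = 3^1 + 3^2 + 3^3 + 3^4 + 3^5 + 5
= 3 + 9 + 27 + 81 + 243 + 5
= 368.

368


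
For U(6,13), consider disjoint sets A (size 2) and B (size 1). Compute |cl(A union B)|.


|A union B| = 2 + 1 = 3 (disjoint).
In U(6,13), cl(S) = S if |S| < 6, else cl(S) = E.
Since 3 < 6, cl(A union B) = A union B.
|cl(A union B)| = 3.

3


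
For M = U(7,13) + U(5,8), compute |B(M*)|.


(M1+M2)* = M1* + M2*.
M1* = U(6,13), bases: C(13,6) = 1716.
M2* = U(3,8), bases: C(8,3) = 56.
|B(M*)| = 1716 * 56 = 96096.

96096


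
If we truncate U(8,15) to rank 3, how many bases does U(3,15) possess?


Truncating U(8,15) to rank 3 gives U(3,15).
Bases of U(3,15) are all 3-element subsets of 15 elements.
Number of bases = C(15,3) = (15 * 14 * 13) / (1 * 2 * 3) = 455.

455


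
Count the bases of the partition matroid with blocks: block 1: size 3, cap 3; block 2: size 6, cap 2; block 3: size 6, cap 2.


A basis picks exactly ci elements from block i.
Number of bases = product of C(|Si|, ci).
= C(3,3) * C(6,2) * C(6,2)
= 1 * 15 * 15
= 225.

225


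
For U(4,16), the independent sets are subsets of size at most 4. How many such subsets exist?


Independent sets of U(4,16) are all subsets of size <= 4.
Count = (16 choose 0) + (16 choose 1) + (16 choose 2) + (16 choose 3) + (16 choose 4)
     = 1 + 16 + 120 + 560 + 1820
     = 2517.

2517


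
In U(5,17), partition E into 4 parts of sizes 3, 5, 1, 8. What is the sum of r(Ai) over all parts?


r(Ai) = min(|Ai|, 5) for each part.
Sum = min(3,5) + min(5,5) + min(1,5) + min(8,5)
    = 3 + 5 + 1 + 5
    = 14.

14


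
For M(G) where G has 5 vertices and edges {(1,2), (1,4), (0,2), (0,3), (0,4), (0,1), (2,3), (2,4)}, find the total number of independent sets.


An independent set in a graphic matroid is an acyclic edge subset.
G has 5 vertices and 8 edges.
Enumerate all 2^8 = 256 subsets, checking for acyclicity.
Total independent sets = 128.

128


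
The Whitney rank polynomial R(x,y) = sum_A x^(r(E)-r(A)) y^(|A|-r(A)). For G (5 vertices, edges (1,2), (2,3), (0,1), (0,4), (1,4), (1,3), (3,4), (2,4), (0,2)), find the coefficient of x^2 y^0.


R(x,y) = sum over A in 2^E of x^(r(E)-r(A)) * y^(|A|-r(A)).
G has 5 vertices, 9 edges. r(E) = 4.
Enumerate all 2^9 = 512 subsets.
Count subsets with r(E)-r(A)=2 and |A|-r(A)=0: 36.

36


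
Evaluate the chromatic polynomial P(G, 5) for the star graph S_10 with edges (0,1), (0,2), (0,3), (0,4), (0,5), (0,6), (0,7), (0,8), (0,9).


P(tree, k) = k * (k-1)^(9) for any tree on 10 vertices.
P(5) = 5 * 4^9 = 5 * 262144 = 1310720.

1310720


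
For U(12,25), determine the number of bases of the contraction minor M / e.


Contracting e from U(12,25) gives U(11,24).
Bases of U(11,24) = C(24,11) = 2496144.

2496144


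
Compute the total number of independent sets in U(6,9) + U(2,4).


For a direct sum, |I(M1+M2)| = |I(M1)| * |I(M2)|.
|I(U(6,9))| = sum C(9,k) for k=0..6 = 466.
|I(U(2,4))| = sum C(4,k) for k=0..2 = 11.
Total = 466 * 11 = 5126.

5126


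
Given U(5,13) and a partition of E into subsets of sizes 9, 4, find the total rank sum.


r(Ai) = min(|Ai|, 5) for each part.
Sum = min(9,5) + min(4,5)
    = 5 + 4
    = 9.

9


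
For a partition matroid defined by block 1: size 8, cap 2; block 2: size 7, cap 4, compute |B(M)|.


A basis picks exactly ci elements from block i.
Number of bases = product of C(|Si|, ci).
= C(8,2) * C(7,4)
= 28 * 35
= 980.

980


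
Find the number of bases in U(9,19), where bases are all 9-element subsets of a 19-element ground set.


Bases of U(9,19) are all 9-element subsets of the 19-element ground set.
Number of bases = C(19,9).
(19 choose 9) = 92378.

92378


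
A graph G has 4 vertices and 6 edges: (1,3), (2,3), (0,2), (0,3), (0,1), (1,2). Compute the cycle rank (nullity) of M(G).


Cycle rank (nullity) = |E| - r(M) = |E| - (|V| - c).
|E| = 6, |V| = 4, c = 1.
Nullity = 6 - (4 - 1) = 6 - 3 = 3.

3


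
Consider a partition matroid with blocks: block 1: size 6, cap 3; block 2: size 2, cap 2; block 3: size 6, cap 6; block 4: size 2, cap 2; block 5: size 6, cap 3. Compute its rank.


Rank of a partition matroid = sum of min(|Si|, ci) for each block.
= min(6,3) + min(2,2) + min(6,6) + min(2,2) + min(6,3)
= 3 + 2 + 6 + 2 + 3
= 16.

16


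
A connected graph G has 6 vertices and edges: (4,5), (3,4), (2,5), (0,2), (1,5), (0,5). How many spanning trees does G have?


By Kirchhoff's matrix tree theorem, the number of spanning trees equals
the determinant of any cofactor of the Laplacian matrix L.
G has 6 vertices and 6 edges.
Computing the (5 x 5) cofactor determinant gives 3.

3


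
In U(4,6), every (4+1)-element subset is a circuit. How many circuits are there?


In U(4,6), circuits are the (5)-element subsets.
Any set of 5 elements is dependent, and removing any one element gives
an independent set of size 4, so it is a minimal dependent set.
Number of circuits = (6 choose 5) = 6.

6


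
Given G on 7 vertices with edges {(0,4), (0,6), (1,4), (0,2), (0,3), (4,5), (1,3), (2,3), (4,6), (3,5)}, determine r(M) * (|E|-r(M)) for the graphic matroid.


r(M) = |V| - c = 7 - 1 = 6.
nullity = |E| - r(M) = 10 - 6 = 4.
Product = 6 * 4 = 24.

24


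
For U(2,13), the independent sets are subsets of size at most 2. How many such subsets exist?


Independent sets of U(2,13) are all subsets of size <= 2.
Count = C(13,0) + C(13,1) + C(13,2)
     = 1 + 13 + 78
     = 92.

92


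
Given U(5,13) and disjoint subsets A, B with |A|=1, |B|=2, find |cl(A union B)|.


|A union B| = 1 + 2 = 3 (disjoint).
In U(5,13), cl(S) = S if |S| < 5, else cl(S) = E.
Since 3 < 5, cl(A union B) = A union B.
|cl(A union B)| = 3.

3


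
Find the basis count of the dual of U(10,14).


The dual of U(r,n) is U(n-r, n) = U(4,14).
Bases of U(4,14) are all (4)-element subsets.
|B(M*)| = C(14,4) = (14 * 13 * 12 * 11) / (1 * 2 * 3 * 4) = 1001.

1001


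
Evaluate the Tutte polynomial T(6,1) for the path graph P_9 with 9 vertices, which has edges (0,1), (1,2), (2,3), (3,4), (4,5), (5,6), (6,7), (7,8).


A path on 9 vertices is a tree with 8 edges.
T(x,y) = x^(8) for any tree.
T(6,1) = 6^8 = 1679616.

1679616


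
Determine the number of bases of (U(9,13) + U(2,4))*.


(M1+M2)* = M1* + M2*.
M1* = U(4,13), bases: C(13,4) = 715.
M2* = U(2,4), bases: C(4,2) = 6.
|B(M*)| = 715 * 6 = 4290.

4290


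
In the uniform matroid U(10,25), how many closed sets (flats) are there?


Flats of U(10,25): every subset of size < 10 is a flat, plus E itself.
Count = C(25,0) + C(25,1) + C(25,2) + C(25,3) + C(25,4) + C(25,5) + C(25,6) + C(25,7) + C(25,8) + C(25,9) + 1
     = 1 + 25 + 300 + 2300 + 12650 + 53130 + 177100 + 480700 + 1081575 + 2042975 + 1
     = 3850757.

3850757


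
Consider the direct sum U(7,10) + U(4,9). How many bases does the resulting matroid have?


Bases of a direct sum M1 + M2: |B| = |B(M1)| * |B(M2)|.
|B(U(7,10))| = C(10,7) = 120.
|B(U(4,9))| = C(9,4) = 126.
Total bases = 120 * 126 = 15120.

15120


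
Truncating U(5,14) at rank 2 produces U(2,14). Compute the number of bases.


Truncating U(5,14) to rank 2 gives U(2,14).
Bases of U(2,14) are all 2-element subsets of 14 elements.
Number of bases = C(14,2) = 14! / (2! * 12!) = 91.

91


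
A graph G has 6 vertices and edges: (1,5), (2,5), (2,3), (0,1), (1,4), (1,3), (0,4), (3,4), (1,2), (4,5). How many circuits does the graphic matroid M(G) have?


A circuit in a graphic matroid = edge set of a simple cycle.
G has 6 vertices and 10 edges.
Enumerating all minimal edge subsets forming cycles...
Total circuits found: 20.

20


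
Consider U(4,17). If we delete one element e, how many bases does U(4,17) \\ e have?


Deleting e from U(4,17) gives U(4,16) since n > r.
Bases of U(4,16) = (16 choose 4) = 1820.

1820


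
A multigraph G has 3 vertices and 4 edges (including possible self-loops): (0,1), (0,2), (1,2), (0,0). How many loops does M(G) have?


In a graphic matroid, a loop is a self-loop edge (u,u) with rank 0.
Examining all 4 edges for self-loops...
Self-loops found: (0,0)
Number of loops = 1.

1


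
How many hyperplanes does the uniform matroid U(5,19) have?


Hyperplanes of U(5,19) are flats of rank 4.
In a uniform matroid, these are exactly the (4)-element subsets.
Count = C(19,4) = (19 * 18 * 17 * 16) / (1 * 2 * 3 * 4) = 3876.

3876


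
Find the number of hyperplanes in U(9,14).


Hyperplanes of U(9,14) are flats of rank 8.
In a uniform matroid, these are exactly the (8)-element subsets.
Count = (14 choose 8) = 3003.

3003


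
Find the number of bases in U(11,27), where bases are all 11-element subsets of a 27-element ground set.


Bases of U(11,27) are all 11-element subsets of the 27-element ground set.
Number of bases = C(27,11).
(27 choose 11) = 13037895.

13037895


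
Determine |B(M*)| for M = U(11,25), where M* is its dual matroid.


The dual of U(r,n) is U(n-r, n) = U(14,25).
Bases of U(14,25) are all (14)-element subsets.
|B(M*)| = (25 choose 14) = 4457400.

4457400


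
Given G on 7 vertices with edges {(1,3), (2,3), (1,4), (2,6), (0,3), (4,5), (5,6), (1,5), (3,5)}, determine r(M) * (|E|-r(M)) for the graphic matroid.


r(M) = |V| - c = 7 - 1 = 6.
nullity = |E| - r(M) = 9 - 6 = 3.
Product = 6 * 3 = 18.

18


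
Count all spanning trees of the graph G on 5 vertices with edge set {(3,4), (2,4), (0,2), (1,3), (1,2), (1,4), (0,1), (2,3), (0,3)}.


By Kirchhoff's matrix tree theorem, the number of spanning trees equals
the determinant of any cofactor of the Laplacian matrix L.
G has 5 vertices and 9 edges.
Computing the (4 x 4) cofactor determinant gives 75.

75


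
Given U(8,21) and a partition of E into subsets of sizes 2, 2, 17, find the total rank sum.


r(Ai) = min(|Ai|, 8) for each part.
Sum = min(2,8) + min(2,8) + min(17,8)
    = 2 + 2 + 8
    = 12.

12


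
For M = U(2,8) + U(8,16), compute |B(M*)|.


(M1+M2)* = M1* + M2*.
M1* = U(6,8), bases: C(8,6) = 28.
M2* = U(8,16), bases: C(16,8) = 12870.
|B(M*)| = 28 * 12870 = 360360.

360360


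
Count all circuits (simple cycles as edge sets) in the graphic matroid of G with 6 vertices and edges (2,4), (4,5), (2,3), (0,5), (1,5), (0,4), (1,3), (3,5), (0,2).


A circuit in a graphic matroid = edge set of a simple cycle.
G has 6 vertices and 9 edges.
Enumerating all minimal edge subsets forming cycles...
Total circuits found: 12.

12


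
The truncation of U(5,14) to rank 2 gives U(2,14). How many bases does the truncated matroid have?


Truncating U(5,14) to rank 2 gives U(2,14).
Bases of U(2,14) are all 2-element subsets of 14 elements.
Number of bases = (14 choose 2) = 91.

91


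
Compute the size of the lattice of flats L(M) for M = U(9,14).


Flats of U(9,14): every subset of size < 9 is a flat, plus E itself.
Count = C(14,0) + C(14,1) + C(14,2) + C(14,3) + C(14,4) + C(14,5) + C(14,6) + C(14,7) + C(14,8) + 1
     = 1 + 14 + 91 + 364 + 1001 + 2002 + 3003 + 3432 + 3003 + 1
     = 12912.

12912


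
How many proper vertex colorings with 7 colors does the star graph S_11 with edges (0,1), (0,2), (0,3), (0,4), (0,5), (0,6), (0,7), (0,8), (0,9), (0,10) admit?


P(tree, k) = k * (k-1)^(10) for any tree on 11 vertices.
P(7) = 7 * 6^10 = 7 * 60466176 = 423263232.

423263232


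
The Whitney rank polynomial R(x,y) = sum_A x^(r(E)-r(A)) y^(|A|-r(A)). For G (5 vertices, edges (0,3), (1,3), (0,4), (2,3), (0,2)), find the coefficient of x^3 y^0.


R(x,y) = sum over A in 2^E of x^(r(E)-r(A)) * y^(|A|-r(A)).
G has 5 vertices, 5 edges. r(E) = 4.
Enumerate all 2^5 = 32 subsets.
Count subsets with r(E)-r(A)=3 and |A|-r(A)=0: 5.

5


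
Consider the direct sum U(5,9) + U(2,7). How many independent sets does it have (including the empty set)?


For a direct sum, |I(M1+M2)| = |I(M1)| * |I(M2)|.
|I(U(5,9))| = sum C(9,k) for k=0..5 = 382.
|I(U(2,7))| = sum C(7,k) for k=0..2 = 29.
Total = 382 * 29 = 11078.

11078


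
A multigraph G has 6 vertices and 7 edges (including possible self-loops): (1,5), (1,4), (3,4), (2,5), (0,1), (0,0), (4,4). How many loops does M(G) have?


In a graphic matroid, a loop is a self-loop edge (u,u) with rank 0.
Examining all 7 edges for self-loops...
Self-loops found: (0,0), (4,4)
Number of loops = 2.

2


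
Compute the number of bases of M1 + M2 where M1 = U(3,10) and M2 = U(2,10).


Bases of a direct sum M1 + M2: |B| = |B(M1)| * |B(M2)|.
|B(U(3,10))| = C(10,3) = 120.
|B(U(2,10))| = C(10,2) = 45.
Total bases = 120 * 45 = 5400.

5400
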